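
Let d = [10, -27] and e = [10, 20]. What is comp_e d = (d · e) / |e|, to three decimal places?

d · e = 10·10 + (-27)·20 = 100 - 540 = -440
|e| = √(100 + 400) = √500 ≈ 22.3607
comp_e d = -440 / √500 ≈ -19.677

-19.677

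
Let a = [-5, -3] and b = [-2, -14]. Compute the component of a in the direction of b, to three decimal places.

a · b = (-5)·(-2) + (-3)·(-14) = 10 + 42 = 52
|b| = √(4 + 196) = √200 ≈ 14.1421
comp_b a = 52 / √200 ≈ 3.677

3.677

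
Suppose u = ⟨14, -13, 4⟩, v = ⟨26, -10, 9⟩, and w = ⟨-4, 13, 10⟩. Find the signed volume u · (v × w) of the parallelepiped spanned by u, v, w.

2002

v × w:
i: (-10)·10 - 9·13 = -100 - 117 = -217
j: 9·(-4) - 26·10 = -36 - 260 = -296
k: 26·13 - (-10)·(-4) = 338 - 40 = 298
v × w = (-217, -296, 298)
u · (v × w) = 14·(-217) + (-13)·(-296) + 4·298 = -3038 + 3848 + 1192 = 2002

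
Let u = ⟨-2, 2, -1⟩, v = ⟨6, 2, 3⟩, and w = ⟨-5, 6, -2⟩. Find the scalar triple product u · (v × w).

-8

v × w:
i: 2·(-2) - 3·6 = -4 - 18 = -22
j: 3·(-5) - 6·(-2) = -15 - (-12) = -3
k: 6·6 - 2·(-5) = 36 - (-10) = 46
v × w = (-22, -3, 46)
u · (v × w) = (-2)·(-22) + 2·(-3) + (-1)·46 = 44 - 6 - 46 = -8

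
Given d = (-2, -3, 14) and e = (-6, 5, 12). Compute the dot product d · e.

165

d · e = (-2)·(-6) + (-3)·5 + 14·12 = 12 - 15 + 168 = 165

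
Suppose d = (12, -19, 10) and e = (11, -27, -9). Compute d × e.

i: (-19)·(-9) - 10·(-27) = 171 - (-270) = 441
j: 10·11 - 12·(-9) = 110 - (-108) = 218
k: 12·(-27) - (-19)·11 = -324 - (-209) = -115
d × e = (441, 218, -115)

(441, 218, -115)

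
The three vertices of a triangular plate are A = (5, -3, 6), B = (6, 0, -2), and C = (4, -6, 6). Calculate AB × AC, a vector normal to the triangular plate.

(-24, 8, 0)

AB = (1, 3, -8)
AC = (-1, -3, 0)
i: 3·0 - (-8)·(-3) = 0 - 24 = -24
j: (-8)·(-1) - 1·0 = 8 - 0 = 8
k: 1·(-3) - 3·(-1) = -3 - (-3) = 0
AB × AC = (-24, 8, 0)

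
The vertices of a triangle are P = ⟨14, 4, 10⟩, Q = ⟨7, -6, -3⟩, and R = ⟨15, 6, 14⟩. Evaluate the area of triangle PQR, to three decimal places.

10.452

PQ = (-7, -10, -13),  PR = (1, 2, 4)
i: (-10)·4 - (-13)·2 = -40 - (-26) = -14
j: (-13)·1 - (-7)·4 = -13 - (-28) = 15
k: (-7)·2 - (-10)·1 = -14 - (-10) = -4
PQ × PR = (-14, 15, -4)
|PQ × PR| = √437 ≈ 20.9045
area = ½ · 20.9045 ≈ 10.452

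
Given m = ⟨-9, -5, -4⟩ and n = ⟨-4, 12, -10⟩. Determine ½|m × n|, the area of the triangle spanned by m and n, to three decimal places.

i: (-5)·(-10) - (-4)·12 = 50 - (-48) = 98
j: (-4)·(-4) - (-9)·(-10) = 16 - 90 = -74
k: (-9)·12 - (-5)·(-4) = -108 - 20 = -128
m × n = (98, -74, -128)
|m × n| = √(98² + (-74)² + (-128)²) = √31464 ≈ 177.3809
area = ½ · 177.3809 ≈ 88.690

88.690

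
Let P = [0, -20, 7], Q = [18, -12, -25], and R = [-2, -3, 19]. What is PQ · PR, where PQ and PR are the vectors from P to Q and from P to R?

-284

PQ = Q − P = (18, 8, -32)
PR = R − P = (-2, 17, 12)
PQ · PR = 18·(-2) + 8·17 + (-32)·12 = -36 + 136 - 384 = -284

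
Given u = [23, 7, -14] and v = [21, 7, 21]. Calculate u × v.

i: 7·21 - (-14)·7 = 147 - (-98) = 245
j: (-14)·21 - 23·21 = -294 - 483 = -777
k: 23·7 - 7·21 = 161 - 147 = 14
u × v = (245, -777, 14)

(245, -777, 14)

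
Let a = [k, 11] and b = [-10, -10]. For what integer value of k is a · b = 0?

a · b = k·(-10) + 11·(-10) = -110 - 10k
Set equal to 0: -10k = 110, so k = -11.

-11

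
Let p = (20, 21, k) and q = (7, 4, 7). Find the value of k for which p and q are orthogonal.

p · q = 20·7 + 21·4 + k·7 = 224 + 7k
Set equal to 0: 7k = -224, so k = -32.

-32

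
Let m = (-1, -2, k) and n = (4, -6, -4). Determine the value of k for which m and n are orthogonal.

2

m · n = (-1)·4 + (-2)·(-6) + k·(-4) = 8 - 4k
Set equal to 0: -4k = -8, so k = 2.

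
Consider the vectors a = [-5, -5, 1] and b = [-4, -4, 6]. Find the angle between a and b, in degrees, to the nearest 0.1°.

38.6

a · b = (-5)·(-4) + (-5)·(-4) + 1·6 = 20 + 20 + 6 = 46
|a|² = 25 + 25 + 1 = 51,  |a| = √51 ≈ 7.141428
|b|² = 16 + 16 + 36 = 68,  |b| = √68 ≈ 8.246211
cos θ = 46 / (7.141428 · 8.246211) ≈ 0.78112
θ = arccos(0.78112) ≈ 38.6°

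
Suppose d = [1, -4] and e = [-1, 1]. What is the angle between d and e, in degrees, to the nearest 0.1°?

d · e = 1·(-1) + (-4)·1 = -1 - 4 = -5
|d|² = 1 + 16 = 17,  |d| = √17 ≈ 4.123106
|e|² = 1 + 1 = 2,  |e| = √2 ≈ 1.414214
cos θ = -5 / (4.123106 · 1.414214) ≈ -0.85749
θ = arccos(-0.85749) ≈ 149.0°

149.0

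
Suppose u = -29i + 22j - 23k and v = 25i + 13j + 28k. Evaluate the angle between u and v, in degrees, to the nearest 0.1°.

u · v = (-29)·25 + 22·13 + (-23)·28 = -725 + 286 - 644 = -1083
|u|² = 841 + 484 + 529 = 1854,  |u| = √1854 ≈ 43.058100
|v|² = 625 + 169 + 784 = 1578,  |v| = √1578 ≈ 39.724048
cos θ = -1083 / (43.058100 · 39.724048) ≈ -0.63317
θ = arccos(-0.63317) ≈ 129.3°

129.3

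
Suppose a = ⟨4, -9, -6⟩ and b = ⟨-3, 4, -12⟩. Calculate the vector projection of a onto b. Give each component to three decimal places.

a · b = 4·(-3) + (-9)·4 + (-6)·(-12) = -12 - 36 + 72 = 24
|b|² = 9 + 16 + 144 = 169
proj_b a = (24/169) · (-3, 4, -12) ≈ (-0.426, 0.568, -1.704)

(-0.426, 0.568, -1.704)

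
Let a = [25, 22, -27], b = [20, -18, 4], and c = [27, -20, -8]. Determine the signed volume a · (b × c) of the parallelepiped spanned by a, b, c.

9174

b × c:
i: (-18)·(-8) - 4·(-20) = 144 - (-80) = 224
j: 4·27 - 20·(-8) = 108 - (-160) = 268
k: 20·(-20) - (-18)·27 = -400 - (-486) = 86
b × c = (224, 268, 86)
a · (b × c) = 25·224 + 22·268 + (-27)·86 = 5600 + 5896 - 2322 = 9174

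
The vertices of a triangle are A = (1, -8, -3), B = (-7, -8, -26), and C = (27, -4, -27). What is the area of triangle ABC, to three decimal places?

397.991

AB = (-8, 0, -23),  AC = (26, 4, -24)
i: 0·(-24) - (-23)·4 = 0 - (-92) = 92
j: (-23)·26 - (-8)·(-24) = -598 - 192 = -790
k: (-8)·4 - 0·26 = -32 - 0 = -32
AB × AC = (92, -790, -32)
|AB × AC| = √633588 ≈ 795.9824
area = ½ · 795.9824 ≈ 397.991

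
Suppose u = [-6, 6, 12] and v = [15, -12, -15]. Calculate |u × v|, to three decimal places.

i: 6·(-15) - 12·(-12) = -90 - (-144) = 54
j: 12·15 - (-6)·(-15) = 180 - 90 = 90
k: (-6)·(-12) - 6·15 = 72 - 90 = -18
u × v = (54, 90, -18)
|u × v| = √(54² + 90² + (-18)²) = √11340 ≈ 106.4894

106.489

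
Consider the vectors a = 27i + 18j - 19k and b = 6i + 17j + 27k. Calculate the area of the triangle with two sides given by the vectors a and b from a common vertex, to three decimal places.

i: 18·27 - (-19)·17 = 486 - (-323) = 809
j: (-19)·6 - 27·27 = -114 - 729 = -843
k: 27·17 - 18·6 = 459 - 108 = 351
a × b = (809, -843, 351)
|a × b| = √(809² + (-843)² + 351²) = √1488331 ≈ 1219.9717
area = ½ · 1219.9717 ≈ 609.986

609.986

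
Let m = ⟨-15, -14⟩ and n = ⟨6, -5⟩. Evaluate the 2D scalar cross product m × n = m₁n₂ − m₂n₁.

(-15)·(-5) - (-14)·6 = 75 - (-84) = 159

159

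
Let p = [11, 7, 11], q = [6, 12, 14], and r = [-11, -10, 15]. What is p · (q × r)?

2604

q × r:
i: 12·15 - 14·(-10) = 180 - (-140) = 320
j: 14·(-11) - 6·15 = -154 - 90 = -244
k: 6·(-10) - 12·(-11) = -60 - (-132) = 72
q × r = (320, -244, 72)
p · (q × r) = 11·320 + 7·(-244) + 11·72 = 3520 - 1708 + 792 = 2604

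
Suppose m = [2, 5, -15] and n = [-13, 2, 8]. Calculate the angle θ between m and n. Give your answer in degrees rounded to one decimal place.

123.7

m · n = 2·(-13) + 5·2 + (-15)·8 = -26 + 10 - 120 = -136
|m|² = 4 + 25 + 225 = 254,  |m| = √254 ≈ 15.937377
|n|² = 169 + 4 + 64 = 237,  |n| = √237 ≈ 15.394804
cos θ = -136 / (15.937377 · 15.394804) ≈ -0.55430
θ = arccos(-0.55430) ≈ 123.7°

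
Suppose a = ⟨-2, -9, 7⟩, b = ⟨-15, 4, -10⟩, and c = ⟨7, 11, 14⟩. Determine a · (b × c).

-2943

b × c:
i: 4·14 - (-10)·11 = 56 - (-110) = 166
j: (-10)·7 - (-15)·14 = -70 - (-210) = 140
k: (-15)·11 - 4·7 = -165 - 28 = -193
b × c = (166, 140, -193)
a · (b × c) = (-2)·166 + (-9)·140 + 7·(-193) = -332 - 1260 - 1351 = -2943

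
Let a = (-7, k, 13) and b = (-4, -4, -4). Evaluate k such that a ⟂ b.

a · b = (-7)·(-4) + k·(-4) + 13·(-4) = -24 - 4k
Set equal to 0: -4k = 24, so k = -6.

-6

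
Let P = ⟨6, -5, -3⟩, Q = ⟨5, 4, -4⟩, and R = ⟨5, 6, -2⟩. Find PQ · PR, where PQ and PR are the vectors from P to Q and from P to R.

99

PQ = Q − P = (-1, 9, -1)
PR = R − P = (-1, 11, 1)
PQ · PR = (-1)·(-1) + 9·11 + (-1)·1 = 1 + 99 - 1 = 99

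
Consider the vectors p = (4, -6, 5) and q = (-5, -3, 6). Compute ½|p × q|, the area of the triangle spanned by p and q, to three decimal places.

33.934

i: (-6)·6 - 5·(-3) = -36 - (-15) = -21
j: 5·(-5) - 4·6 = -25 - 24 = -49
k: 4·(-3) - (-6)·(-5) = -12 - 30 = -42
p × q = (-21, -49, -42)
|p × q| = √((-21)² + (-49)² + (-42)²) = √4606 ≈ 67.8675
area = ½ · 67.8675 ≈ 33.934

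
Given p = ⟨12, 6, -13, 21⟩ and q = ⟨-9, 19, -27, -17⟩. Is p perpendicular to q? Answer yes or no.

p · q = 12·(-9) + 6·19 + (-13)·(-27) + 21·(-17) = -108 + 114 + 351 - 357 = 0
Zero, so the vectors are orthogonal.

yes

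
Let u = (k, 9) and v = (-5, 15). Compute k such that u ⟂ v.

27

u · v = k·(-5) + 9·15 = 135 - 5k
Set equal to 0: -5k = -135, so k = 27.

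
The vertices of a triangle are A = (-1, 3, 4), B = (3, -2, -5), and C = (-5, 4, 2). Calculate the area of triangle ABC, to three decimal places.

25.264

AB = (4, -5, -9),  AC = (-4, 1, -2)
i: (-5)·(-2) - (-9)·1 = 10 - (-9) = 19
j: (-9)·(-4) - 4·(-2) = 36 - (-8) = 44
k: 4·1 - (-5)·(-4) = 4 - 20 = -16
AB × AC = (19, 44, -16)
|AB × AC| = √2553 ≈ 50.5272
area = ½ · 50.5272 ≈ 25.264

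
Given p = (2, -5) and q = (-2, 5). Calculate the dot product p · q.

-29

p · q = 2·(-2) + (-5)·5 = -4 - 25 = -29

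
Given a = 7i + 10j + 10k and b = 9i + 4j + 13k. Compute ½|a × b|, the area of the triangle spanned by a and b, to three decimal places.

54.647

i: 10·13 - 10·4 = 130 - 40 = 90
j: 10·9 - 7·13 = 90 - 91 = -1
k: 7·4 - 10·9 = 28 - 90 = -62
a × b = (90, -1, -62)
|a × b| = √(90² + (-1)² + (-62)²) = √11945 ≈ 109.2932
area = ½ · 109.2932 ≈ 54.647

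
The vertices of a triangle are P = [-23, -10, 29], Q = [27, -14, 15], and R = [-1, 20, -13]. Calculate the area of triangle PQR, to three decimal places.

1232.756

PQ = (50, -4, -14),  PR = (22, 30, -42)
i: (-4)·(-42) - (-14)·30 = 168 - (-420) = 588
j: (-14)·22 - 50·(-42) = -308 - (-2100) = 1792
k: 50·30 - (-4)·22 = 1500 - (-88) = 1588
PQ × PR = (588, 1792, 1588)
|PQ × PR| = √6078752 ≈ 2465.5125
area = ½ · 2465.5125 ≈ 1232.756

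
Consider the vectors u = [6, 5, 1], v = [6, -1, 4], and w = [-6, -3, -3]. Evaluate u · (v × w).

v × w:
i: (-1)·(-3) - 4·(-3) = 3 - (-12) = 15
j: 4·(-6) - 6·(-3) = -24 - (-18) = -6
k: 6·(-3) - (-1)·(-6) = -18 - 6 = -24
v × w = (15, -6, -24)
u · (v × w) = 6·15 + 5·(-6) + 1·(-24) = 90 - 30 - 24 = 36

36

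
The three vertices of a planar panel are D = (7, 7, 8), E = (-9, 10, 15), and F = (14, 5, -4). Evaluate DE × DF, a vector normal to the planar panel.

DE = (-16, 3, 7)
DF = (7, -2, -12)
i: 3·(-12) - 7·(-2) = -36 - (-14) = -22
j: 7·7 - (-16)·(-12) = 49 - 192 = -143
k: (-16)·(-2) - 3·7 = 32 - 21 = 11
DE × DF = (-22, -143, 11)

(-22, -143, 11)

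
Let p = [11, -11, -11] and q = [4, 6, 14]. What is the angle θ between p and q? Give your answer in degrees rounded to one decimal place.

p · q = 11·4 + (-11)·6 + (-11)·14 = 44 - 66 - 154 = -176
|p|² = 121 + 121 + 121 = 363,  |p| = √363 ≈ 19.052559
|q|² = 16 + 36 + 196 = 248,  |q| = √248 ≈ 15.748016
cos θ = -176 / (19.052559 · 15.748016) ≈ -0.58659
θ = arccos(-0.58659) ≈ 125.9°

125.9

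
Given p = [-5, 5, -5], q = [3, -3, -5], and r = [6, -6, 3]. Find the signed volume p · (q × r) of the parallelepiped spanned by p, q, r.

q × r:
i: (-3)·3 - (-5)·(-6) = -9 - 30 = -39
j: (-5)·6 - 3·3 = -30 - 9 = -39
k: 3·(-6) - (-3)·6 = -18 - (-18) = 0
q × r = (-39, -39, 0)
p · (q × r) = (-5)·(-39) + 5·(-39) + (-5)·0 = 195 - 195 + 0 = 0

0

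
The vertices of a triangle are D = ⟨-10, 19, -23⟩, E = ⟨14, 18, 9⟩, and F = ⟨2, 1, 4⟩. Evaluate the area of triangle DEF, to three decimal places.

DE = (24, -1, 32),  DF = (12, -18, 27)
i: (-1)·27 - 32·(-18) = -27 - (-576) = 549
j: 32·12 - 24·27 = 384 - 648 = -264
k: 24·(-18) - (-1)·12 = -432 - (-12) = -420
DE × DF = (549, -264, -420)
|DE × DF| = √547497 ≈ 739.9304
area = ½ · 739.9304 ≈ 369.965

369.965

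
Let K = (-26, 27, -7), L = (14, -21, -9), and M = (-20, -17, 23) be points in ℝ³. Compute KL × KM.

KL = (40, -48, -2)
KM = (6, -44, 30)
i: (-48)·30 - (-2)·(-44) = -1440 - 88 = -1528
j: (-2)·6 - 40·30 = -12 - 1200 = -1212
k: 40·(-44) - (-48)·6 = -1760 - (-288) = -1472
KL × KM = (-1528, -1212, -1472)

(-1528, -1212, -1472)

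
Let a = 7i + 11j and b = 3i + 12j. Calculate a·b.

a · b = 7·3 + 11·12 = 21 + 132 = 153

153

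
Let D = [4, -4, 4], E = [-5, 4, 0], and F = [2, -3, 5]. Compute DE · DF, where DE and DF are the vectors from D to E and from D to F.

DE = E − D = (-9, 8, -4)
DF = F − D = (-2, 1, 1)
DE · DF = (-9)·(-2) + 8·1 + (-4)·1 = 18 + 8 - 4 = 22

22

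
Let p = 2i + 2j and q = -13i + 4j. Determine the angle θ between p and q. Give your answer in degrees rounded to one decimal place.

p · q = 2·(-13) + 2·4 = -26 + 8 = -18
|p|² = 4 + 4 = 8,  |p| = √8 ≈ 2.828427
|q|² = 169 + 16 = 185,  |q| = √185 ≈ 13.601471
cos θ = -18 / (2.828427 · 13.601471) ≈ -0.46789
θ = arccos(-0.46789) ≈ 117.9°

117.9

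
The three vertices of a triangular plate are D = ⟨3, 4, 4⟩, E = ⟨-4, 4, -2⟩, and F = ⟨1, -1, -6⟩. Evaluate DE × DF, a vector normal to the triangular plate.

(-30, -58, 35)

DE = (-7, 0, -6)
DF = (-2, -5, -10)
i: 0·(-10) - (-6)·(-5) = 0 - 30 = -30
j: (-6)·(-2) - (-7)·(-10) = 12 - 70 = -58
k: (-7)·(-5) - 0·(-2) = 35 - 0 = 35
DE × DF = (-30, -58, 35)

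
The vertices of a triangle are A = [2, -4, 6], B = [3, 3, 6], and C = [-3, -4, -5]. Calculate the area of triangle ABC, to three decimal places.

AB = (1, 7, 0),  AC = (-5, 0, -11)
i: 7·(-11) - 0·0 = -77 - 0 = -77
j: 0·(-5) - 1·(-11) = 0 - (-11) = 11
k: 1·0 - 7·(-5) = 0 - (-35) = 35
AB × AC = (-77, 11, 35)
|AB × AC| = √7275 ≈ 85.2936
area = ½ · 85.2936 ≈ 42.647

42.647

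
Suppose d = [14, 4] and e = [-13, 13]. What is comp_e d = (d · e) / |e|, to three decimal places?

d · e = 14·(-13) + 4·13 = -182 + 52 = -130
|e| = √(169 + 169) = √338 ≈ 18.3848
comp_e d = -130 / √338 ≈ -7.071

-7.071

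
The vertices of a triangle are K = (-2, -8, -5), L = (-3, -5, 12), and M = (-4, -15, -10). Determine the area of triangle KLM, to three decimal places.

KL = (-1, 3, 17),  KM = (-2, -7, -5)
i: 3·(-5) - 17·(-7) = -15 - (-119) = 104
j: 17·(-2) - (-1)·(-5) = -34 - 5 = -39
k: (-1)·(-7) - 3·(-2) = 7 - (-6) = 13
KL × KM = (104, -39, 13)
|KL × KM| = √12506 ≈ 111.8302
area = ½ · 111.8302 ≈ 55.915

55.915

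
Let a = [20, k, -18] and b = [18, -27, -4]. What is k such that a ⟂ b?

a · b = 20·18 + k·(-27) + (-18)·(-4) = 432 - 27k
Set equal to 0: -27k = -432, so k = 16.

16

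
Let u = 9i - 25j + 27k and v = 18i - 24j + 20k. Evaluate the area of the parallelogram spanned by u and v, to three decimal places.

412.669

i: (-25)·20 - 27·(-24) = -500 - (-648) = 148
j: 27·18 - 9·20 = 486 - 180 = 306
k: 9·(-24) - (-25)·18 = -216 - (-450) = 234
u × v = (148, 306, 234)
|u × v| = √(148² + 306² + 234²) = √170296 ≈ 412.6694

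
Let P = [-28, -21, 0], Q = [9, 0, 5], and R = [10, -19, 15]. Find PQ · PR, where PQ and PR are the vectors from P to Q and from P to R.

1523

PQ = Q − P = (37, 21, 5)
PR = R − P = (38, 2, 15)
PQ · PR = 37·38 + 21·2 + 5·15 = 1406 + 42 + 75 = 1523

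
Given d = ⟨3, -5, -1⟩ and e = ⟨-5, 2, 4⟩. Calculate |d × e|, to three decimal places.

i: (-5)·4 - (-1)·2 = -20 - (-2) = -18
j: (-1)·(-5) - 3·4 = 5 - 12 = -7
k: 3·2 - (-5)·(-5) = 6 - 25 = -19
d × e = (-18, -7, -19)
|d × e| = √((-18)² + (-7)² + (-19)²) = √734 ≈ 27.0924

27.092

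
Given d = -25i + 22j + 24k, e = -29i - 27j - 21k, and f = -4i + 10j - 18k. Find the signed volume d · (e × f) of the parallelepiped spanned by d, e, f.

e × f:
i: (-27)·(-18) - (-21)·10 = 486 - (-210) = 696
j: (-21)·(-4) - (-29)·(-18) = 84 - 522 = -438
k: (-29)·10 - (-27)·(-4) = -290 - 108 = -398
e × f = (696, -438, -398)
d · (e × f) = (-25)·696 + 22·(-438) + 24·(-398) = -17400 - 9636 - 9552 = -36588

-36588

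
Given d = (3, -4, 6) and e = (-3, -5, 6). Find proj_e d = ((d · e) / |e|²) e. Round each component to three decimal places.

(-2.014, -3.357, 4.029)

d · e = 3·(-3) + (-4)·(-5) + 6·6 = -9 + 20 + 36 = 47
|e|² = 9 + 25 + 36 = 70
proj_e d = (47/70) · (-3, -5, 6) ≈ (-2.014, -3.357, 4.029)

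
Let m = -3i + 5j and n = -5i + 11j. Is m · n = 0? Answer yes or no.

m · n = (-3)·(-5) + 5·11 = 15 + 55 = 70
Nonzero, so the vectors are not orthogonal.

no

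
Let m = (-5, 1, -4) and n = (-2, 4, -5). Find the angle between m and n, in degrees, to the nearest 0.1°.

m · n = (-5)·(-2) + 1·4 + (-4)·(-5) = 10 + 4 + 20 = 34
|m|² = 25 + 1 + 16 = 42,  |m| = √42 ≈ 6.480741
|n|² = 4 + 16 + 25 = 45,  |n| = √45 ≈ 6.708204
cos θ = 34 / (6.480741 · 6.708204) ≈ 0.78207
θ = arccos(0.78207) ≈ 38.5°

38.5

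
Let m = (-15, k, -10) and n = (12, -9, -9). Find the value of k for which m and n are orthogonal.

-10

m · n = (-15)·12 + k·(-9) + (-10)·(-9) = -90 - 9k
Set equal to 0: -9k = 90, so k = -10.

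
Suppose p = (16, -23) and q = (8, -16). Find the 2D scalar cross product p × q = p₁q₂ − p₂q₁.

-72

16·(-16) - (-23)·8 = -256 - (-184) = -72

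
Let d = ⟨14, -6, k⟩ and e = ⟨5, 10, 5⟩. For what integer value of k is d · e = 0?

d · e = 14·5 + (-6)·10 + k·5 = 10 + 5k
Set equal to 0: 5k = -10, so k = -2.

-2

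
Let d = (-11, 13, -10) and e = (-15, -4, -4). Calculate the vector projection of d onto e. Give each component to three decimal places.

d · e = (-11)·(-15) + 13·(-4) + (-10)·(-4) = 165 - 52 + 40 = 153
|e|² = 225 + 16 + 16 = 257
proj_e d = (153/257) · (-15, -4, -4) ≈ (-8.930, -2.381, -2.381)

(-8.930, -2.381, -2.381)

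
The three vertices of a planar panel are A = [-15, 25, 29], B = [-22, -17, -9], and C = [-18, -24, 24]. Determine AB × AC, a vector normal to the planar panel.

(-1652, 79, 217)

AB = (-7, -42, -38)
AC = (-3, -49, -5)
i: (-42)·(-5) - (-38)·(-49) = 210 - 1862 = -1652
j: (-38)·(-3) - (-7)·(-5) = 114 - 35 = 79
k: (-7)·(-49) - (-42)·(-3) = 343 - 126 = 217
AB × AC = (-1652, 79, 217)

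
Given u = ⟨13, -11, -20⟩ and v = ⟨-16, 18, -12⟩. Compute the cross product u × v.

(492, 476, 58)

i: (-11)·(-12) - (-20)·18 = 132 - (-360) = 492
j: (-20)·(-16) - 13·(-12) = 320 - (-156) = 476
k: 13·18 - (-11)·(-16) = 234 - 176 = 58
u × v = (492, 476, 58)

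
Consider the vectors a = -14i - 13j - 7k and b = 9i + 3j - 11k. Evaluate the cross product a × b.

(164, -217, 75)

i: (-13)·(-11) - (-7)·3 = 143 - (-21) = 164
j: (-7)·9 - (-14)·(-11) = -63 - 154 = -217
k: (-14)·3 - (-13)·9 = -42 - (-117) = 75
a × b = (164, -217, 75)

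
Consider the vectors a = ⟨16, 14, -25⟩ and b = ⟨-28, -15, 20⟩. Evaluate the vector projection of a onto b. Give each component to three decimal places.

(23.012, 12.328, -16.437)

a · b = 16·(-28) + 14·(-15) + (-25)·20 = -448 - 210 - 500 = -1158
|b|² = 784 + 225 + 400 = 1409
proj_b a = (-1158/1409) · (-28, -15, 20) ≈ (23.012, 12.328, -16.437)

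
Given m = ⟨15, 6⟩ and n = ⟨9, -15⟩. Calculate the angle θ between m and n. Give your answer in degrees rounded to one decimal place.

m · n = 15·9 + 6·(-15) = 135 - 90 = 45
|m|² = 225 + 36 = 261,  |m| = √261 ≈ 16.155494
|n|² = 81 + 225 = 306,  |n| = √306 ≈ 17.492856
cos θ = 45 / (16.155494 · 17.492856) ≈ 0.15923
θ = arccos(0.15923) ≈ 80.8°

80.8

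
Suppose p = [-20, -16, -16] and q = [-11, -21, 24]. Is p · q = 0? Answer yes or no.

no

p · q = (-20)·(-11) + (-16)·(-21) + (-16)·24 = 220 + 336 - 384 = 172
Nonzero, so the vectors are not orthogonal.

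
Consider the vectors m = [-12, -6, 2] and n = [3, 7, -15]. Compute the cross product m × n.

(76, -174, -66)

i: (-6)·(-15) - 2·7 = 90 - 14 = 76
j: 2·3 - (-12)·(-15) = 6 - 180 = -174
k: (-12)·7 - (-6)·3 = -84 - (-18) = -66
m × n = (76, -174, -66)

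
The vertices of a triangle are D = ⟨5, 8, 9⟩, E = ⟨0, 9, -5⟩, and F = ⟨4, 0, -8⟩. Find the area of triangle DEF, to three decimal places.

DE = (-5, 1, -14),  DF = (-1, -8, -17)
i: 1·(-17) - (-14)·(-8) = -17 - 112 = -129
j: (-14)·(-1) - (-5)·(-17) = 14 - 85 = -71
k: (-5)·(-8) - 1·(-1) = 40 - (-1) = 41
DE × DF = (-129, -71, 41)
|DE × DF| = √23363 ≈ 152.8496
area = ½ · 152.8496 ≈ 76.425

76.425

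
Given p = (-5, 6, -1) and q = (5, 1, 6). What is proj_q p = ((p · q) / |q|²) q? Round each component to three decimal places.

p · q = (-5)·5 + 6·1 + (-1)·6 = -25 + 6 - 6 = -25
|q|² = 25 + 1 + 36 = 62
proj_q p = (-25/62) · (5, 1, 6) ≈ (-2.016, -0.403, -2.419)

(-2.016, -0.403, -2.419)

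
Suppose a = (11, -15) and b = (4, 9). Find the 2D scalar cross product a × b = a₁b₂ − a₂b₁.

11·9 - (-15)·4 = 99 - (-60) = 159

159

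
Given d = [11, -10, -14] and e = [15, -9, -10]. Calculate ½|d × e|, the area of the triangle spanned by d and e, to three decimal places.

i: (-10)·(-10) - (-14)·(-9) = 100 - 126 = -26
j: (-14)·15 - 11·(-10) = -210 - (-110) = -100
k: 11·(-9) - (-10)·15 = -99 - (-150) = 51
d × e = (-26, -100, 51)
|d × e| = √((-26)² + (-100)² + 51²) = √13277 ≈ 115.2259
area = ½ · 115.2259 ≈ 57.613

57.613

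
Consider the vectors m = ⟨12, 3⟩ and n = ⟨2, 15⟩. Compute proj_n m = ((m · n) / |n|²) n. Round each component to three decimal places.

m · n = 12·2 + 3·15 = 24 + 45 = 69
|n|² = 4 + 225 = 229
proj_n m = (69/229) · (2, 15) ≈ (0.603, 4.520)

(0.603, 4.520)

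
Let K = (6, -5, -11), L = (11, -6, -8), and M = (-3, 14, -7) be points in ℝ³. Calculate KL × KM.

KL = (5, -1, 3)
KM = (-9, 19, 4)
i: (-1)·4 - 3·19 = -4 - 57 = -61
j: 3·(-9) - 5·4 = -27 - 20 = -47
k: 5·19 - (-1)·(-9) = 95 - 9 = 86
KL × KM = (-61, -47, 86)

(-61, -47, 86)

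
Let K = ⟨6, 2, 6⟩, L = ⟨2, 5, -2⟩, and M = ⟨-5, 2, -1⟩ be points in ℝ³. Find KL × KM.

(-21, 60, 33)

KL = (-4, 3, -8)
KM = (-11, 0, -7)
i: 3·(-7) - (-8)·0 = -21 - 0 = -21
j: (-8)·(-11) - (-4)·(-7) = 88 - 28 = 60
k: (-4)·0 - 3·(-11) = 0 - (-33) = 33
KL × KM = (-21, 60, 33)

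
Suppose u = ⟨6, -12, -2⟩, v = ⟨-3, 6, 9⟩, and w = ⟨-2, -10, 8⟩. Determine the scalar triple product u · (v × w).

672

v × w:
i: 6·8 - 9·(-10) = 48 - (-90) = 138
j: 9·(-2) - (-3)·8 = -18 - (-24) = 6
k: (-3)·(-10) - 6·(-2) = 30 - (-12) = 42
v × w = (138, 6, 42)
u · (v × w) = 6·138 + (-12)·6 + (-2)·42 = 828 - 72 - 84 = 672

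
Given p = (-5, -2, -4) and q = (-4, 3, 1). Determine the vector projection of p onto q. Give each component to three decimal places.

(-1.538, 1.154, 0.385)

p · q = (-5)·(-4) + (-2)·3 + (-4)·1 = 20 - 6 - 4 = 10
|q|² = 16 + 9 + 1 = 26
proj_q p = (10/26) · (-4, 3, 1) ≈ (-1.538, 1.154, 0.385)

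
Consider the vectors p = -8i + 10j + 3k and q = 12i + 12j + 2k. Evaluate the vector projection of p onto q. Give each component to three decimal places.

p · q = (-8)·12 + 10·12 + 3·2 = -96 + 120 + 6 = 30
|q|² = 144 + 144 + 4 = 292
proj_q p = (30/292) · (12, 12, 2) ≈ (1.233, 1.233, 0.205)

(1.233, 1.233, 0.205)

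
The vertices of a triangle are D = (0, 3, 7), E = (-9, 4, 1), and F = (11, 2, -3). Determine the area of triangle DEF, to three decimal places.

78.416

DE = (-9, 1, -6),  DF = (11, -1, -10)
i: 1·(-10) - (-6)·(-1) = -10 - 6 = -16
j: (-6)·11 - (-9)·(-10) = -66 - 90 = -156
k: (-9)·(-1) - 1·11 = 9 - 11 = -2
DE × DF = (-16, -156, -2)
|DE × DF| = √24596 ≈ 156.8311
area = ½ · 156.8311 ≈ 78.416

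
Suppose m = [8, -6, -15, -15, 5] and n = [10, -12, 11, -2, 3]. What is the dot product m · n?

32

m · n = 8·10 + (-6)·(-12) + (-15)·11 + (-15)·(-2) + 5·3 = 80 + 72 - 165 + 30 + 15 = 32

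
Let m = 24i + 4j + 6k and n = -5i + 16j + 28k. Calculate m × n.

(16, -702, 404)

i: 4·28 - 6·16 = 112 - 96 = 16
j: 6·(-5) - 24·28 = -30 - 672 = -702
k: 24·16 - 4·(-5) = 384 - (-20) = 404
m × n = (16, -702, 404)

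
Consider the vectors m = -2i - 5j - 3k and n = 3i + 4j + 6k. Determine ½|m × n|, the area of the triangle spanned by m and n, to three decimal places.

i: (-5)·6 - (-3)·4 = -30 - (-12) = -18
j: (-3)·3 - (-2)·6 = -9 - (-12) = 3
k: (-2)·4 - (-5)·3 = -8 - (-15) = 7
m × n = (-18, 3, 7)
|m × n| = √((-18)² + 3² + 7²) = √382 ≈ 19.5448
area = ½ · 19.5448 ≈ 9.772

9.772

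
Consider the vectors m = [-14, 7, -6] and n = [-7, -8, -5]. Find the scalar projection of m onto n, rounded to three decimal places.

m · n = (-14)·(-7) + 7·(-8) + (-6)·(-5) = 98 - 56 + 30 = 72
|n| = √(49 + 64 + 25) = √138 ≈ 11.7473
comp_n m = 72 / √138 ≈ 6.129

6.129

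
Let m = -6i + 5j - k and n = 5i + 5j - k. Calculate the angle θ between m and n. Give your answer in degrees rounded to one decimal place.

94.1

m · n = (-6)·5 + 5·5 + (-1)·(-1) = -30 + 25 + 1 = -4
|m|² = 36 + 25 + 1 = 62,  |m| = √62 ≈ 7.874008
|n|² = 25 + 25 + 1 = 51,  |n| = √51 ≈ 7.141428
cos θ = -4 / (7.874008 · 7.141428) ≈ -0.07113
θ = arccos(-0.07113) ≈ 94.1°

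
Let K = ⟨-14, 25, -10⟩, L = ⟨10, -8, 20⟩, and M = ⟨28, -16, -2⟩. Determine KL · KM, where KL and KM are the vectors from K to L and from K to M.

2601

KL = L − K = (24, -33, 30)
KM = M − K = (42, -41, 8)
KL · KM = 24·42 + (-33)·(-41) + 30·8 = 1008 + 1353 + 240 = 2601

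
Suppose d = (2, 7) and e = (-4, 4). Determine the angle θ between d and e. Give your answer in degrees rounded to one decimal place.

60.9

d · e = 2·(-4) + 7·4 = -8 + 28 = 20
|d|² = 4 + 49 = 53,  |d| = √53 ≈ 7.280110
|e|² = 16 + 16 = 32,  |e| = √32 ≈ 5.656854
cos θ = 20 / (7.280110 · 5.656854) ≈ 0.48564
θ = arccos(0.48564) ≈ 60.9°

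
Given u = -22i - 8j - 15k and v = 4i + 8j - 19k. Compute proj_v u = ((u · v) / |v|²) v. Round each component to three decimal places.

(1.206, 2.413, -5.730)

u · v = (-22)·4 + (-8)·8 + (-15)·(-19) = -88 - 64 + 285 = 133
|v|² = 16 + 64 + 361 = 441
proj_v u = (133/441) · (4, 8, -19) ≈ (1.206, 2.413, -5.730)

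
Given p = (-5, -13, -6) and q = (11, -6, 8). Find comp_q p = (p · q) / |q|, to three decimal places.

-1.682

p · q = (-5)·11 + (-13)·(-6) + (-6)·8 = -55 + 78 - 48 = -25
|q| = √(121 + 36 + 64) = √221 ≈ 14.8661
comp_q p = -25 / √221 ≈ -1.682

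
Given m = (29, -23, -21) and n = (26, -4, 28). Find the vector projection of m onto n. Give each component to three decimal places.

m · n = 29·26 + (-23)·(-4) + (-21)·28 = 754 + 92 - 588 = 258
|n|² = 676 + 16 + 784 = 1476
proj_n m = (258/1476) · (26, -4, 28) ≈ (4.545, -0.699, 4.894)

(4.545, -0.699, 4.894)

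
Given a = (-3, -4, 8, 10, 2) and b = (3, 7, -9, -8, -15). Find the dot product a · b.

a · b = (-3)·3 + (-4)·7 + 8·(-9) + 10·(-8) + 2·(-15) = -9 - 28 - 72 - 80 - 30 = -219

-219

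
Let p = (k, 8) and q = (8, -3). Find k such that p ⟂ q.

p · q = k·8 + 8·(-3) = -24 + 8k
Set equal to 0: 8k = 24, so k = 3.

3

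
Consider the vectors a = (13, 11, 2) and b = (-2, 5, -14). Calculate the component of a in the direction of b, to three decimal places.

0.067

a · b = 13·(-2) + 11·5 + 2·(-14) = -26 + 55 - 28 = 1
|b| = √(4 + 25 + 196) = √225 ≈ 15.0000
comp_b a = 1 / √225 ≈ 0.067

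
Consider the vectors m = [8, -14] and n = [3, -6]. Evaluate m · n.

m · n = 8·3 + (-14)·(-6) = 24 + 84 = 108

108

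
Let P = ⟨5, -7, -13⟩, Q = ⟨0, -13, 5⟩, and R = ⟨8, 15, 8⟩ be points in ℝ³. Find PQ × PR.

PQ = (-5, -6, 18)
PR = (3, 22, 21)
i: (-6)·21 - 18·22 = -126 - 396 = -522
j: 18·3 - (-5)·21 = 54 - (-105) = 159
k: (-5)·22 - (-6)·3 = -110 - (-18) = -92
PQ × PR = (-522, 159, -92)

(-522, 159, -92)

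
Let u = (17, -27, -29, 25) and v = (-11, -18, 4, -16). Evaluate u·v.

-217

u · v = 17·(-11) + (-27)·(-18) + (-29)·4 + 25·(-16) = -187 + 486 - 116 - 400 = -217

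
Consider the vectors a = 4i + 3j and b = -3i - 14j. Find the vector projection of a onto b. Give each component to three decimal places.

(0.790, 3.688)

a · b = 4·(-3) + 3·(-14) = -12 - 42 = -54
|b|² = 9 + 196 = 205
proj_b a = (-54/205) · (-3, -14) ≈ (0.790, 3.688)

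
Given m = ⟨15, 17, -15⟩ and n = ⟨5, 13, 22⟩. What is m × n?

(569, -405, 110)

i: 17·22 - (-15)·13 = 374 - (-195) = 569
j: (-15)·5 - 15·22 = -75 - 330 = -405
k: 15·13 - 17·5 = 195 - 85 = 110
m × n = (569, -405, 110)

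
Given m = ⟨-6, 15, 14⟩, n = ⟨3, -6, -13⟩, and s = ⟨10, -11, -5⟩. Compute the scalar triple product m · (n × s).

-669

n × s:
i: (-6)·(-5) - (-13)·(-11) = 30 - 143 = -113
j: (-13)·10 - 3·(-5) = -130 - (-15) = -115
k: 3·(-11) - (-6)·10 = -33 - (-60) = 27
n × s = (-113, -115, 27)
m · (n × s) = (-6)·(-113) + 15·(-115) + 14·27 = 678 - 1725 + 378 = -669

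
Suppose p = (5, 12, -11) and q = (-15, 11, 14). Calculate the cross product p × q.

i: 12·14 - (-11)·11 = 168 - (-121) = 289
j: (-11)·(-15) - 5·14 = 165 - 70 = 95
k: 5·11 - 12·(-15) = 55 - (-180) = 235
p × q = (289, 95, 235)

(289, 95, 235)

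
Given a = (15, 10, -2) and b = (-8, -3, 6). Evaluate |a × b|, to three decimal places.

98.066

i: 10·6 - (-2)·(-3) = 60 - 6 = 54
j: (-2)·(-8) - 15·6 = 16 - 90 = -74
k: 15·(-3) - 10·(-8) = -45 - (-80) = 35
a × b = (54, -74, 35)
|a × b| = √(54² + (-74)² + 35²) = √9617 ≈ 98.0663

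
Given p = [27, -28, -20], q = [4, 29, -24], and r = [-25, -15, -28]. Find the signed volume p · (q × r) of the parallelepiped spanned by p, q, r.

q × r:
i: 29·(-28) - (-24)·(-15) = -812 - 360 = -1172
j: (-24)·(-25) - 4·(-28) = 600 - (-112) = 712
k: 4·(-15) - 29·(-25) = -60 - (-725) = 665
q × r = (-1172, 712, 665)
p · (q × r) = 27·(-1172) + (-28)·712 + (-20)·665 = -31644 - 19936 - 13300 = -64880

-64880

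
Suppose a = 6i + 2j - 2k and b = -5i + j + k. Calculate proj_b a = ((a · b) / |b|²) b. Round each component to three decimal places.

(5.556, -1.111, -1.111)

a · b = 6·(-5) + 2·1 + (-2)·1 = -30 + 2 - 2 = -30
|b|² = 25 + 1 + 1 = 27
proj_b a = (-30/27) · (-5, 1, 1) ≈ (5.556, -1.111, -1.111)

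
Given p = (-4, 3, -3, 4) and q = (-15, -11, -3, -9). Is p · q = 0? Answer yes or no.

yes

p · q = (-4)·(-15) + 3·(-11) + (-3)·(-3) + 4·(-9) = 60 - 33 + 9 - 36 = 0
Zero, so the vectors are orthogonal.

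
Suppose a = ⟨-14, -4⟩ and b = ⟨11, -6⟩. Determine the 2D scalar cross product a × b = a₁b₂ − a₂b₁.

128

(-14)·(-6) - (-4)·11 = 84 - (-44) = 128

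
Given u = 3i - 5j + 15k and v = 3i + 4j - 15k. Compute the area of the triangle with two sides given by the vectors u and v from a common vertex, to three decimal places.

i: (-5)·(-15) - 15·4 = 75 - 60 = 15
j: 15·3 - 3·(-15) = 45 - (-45) = 90
k: 3·4 - (-5)·3 = 12 - (-15) = 27
u × v = (15, 90, 27)
|u × v| = √(15² + 90² + 27²) = √9054 ≈ 95.1525
area = ½ · 95.1525 ≈ 47.576

47.576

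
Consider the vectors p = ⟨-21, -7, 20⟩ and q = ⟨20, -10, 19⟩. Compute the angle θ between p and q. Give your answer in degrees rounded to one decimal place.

88.0

p · q = (-21)·20 + (-7)·(-10) + 20·19 = -420 + 70 + 380 = 30
|p|² = 441 + 49 + 400 = 890,  |p| = √890 ≈ 29.832868
|q|² = 400 + 100 + 361 = 861,  |q| = √861 ≈ 29.342802
cos θ = 30 / (29.832868 · 29.342802) ≈ 0.03427
θ = arccos(0.03427) ≈ 88.0°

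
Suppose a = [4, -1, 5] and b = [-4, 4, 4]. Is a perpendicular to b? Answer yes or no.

a · b = 4·(-4) + (-1)·4 + 5·4 = -16 - 4 + 20 = 0
Zero, so the vectors are orthogonal.

yes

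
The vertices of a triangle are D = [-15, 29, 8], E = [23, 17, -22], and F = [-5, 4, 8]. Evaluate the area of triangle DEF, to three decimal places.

DE = (38, -12, -30),  DF = (10, -25, 0)
i: (-12)·0 - (-30)·(-25) = 0 - 750 = -750
j: (-30)·10 - 38·0 = -300 - 0 = -300
k: 38·(-25) - (-12)·10 = -950 - (-120) = -830
DE × DF = (-750, -300, -830)
|DE × DF| = √1341400 ≈ 1158.1882
area = ½ · 1158.1882 ≈ 579.094

579.094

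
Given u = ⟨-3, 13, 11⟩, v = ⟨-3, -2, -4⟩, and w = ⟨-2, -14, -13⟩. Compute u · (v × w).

105

v × w:
i: (-2)·(-13) - (-4)·(-14) = 26 - 56 = -30
j: (-4)·(-2) - (-3)·(-13) = 8 - 39 = -31
k: (-3)·(-14) - (-2)·(-2) = 42 - 4 = 38
v × w = (-30, -31, 38)
u · (v × w) = (-3)·(-30) + 13·(-31) + 11·38 = 90 - 403 + 418 = 105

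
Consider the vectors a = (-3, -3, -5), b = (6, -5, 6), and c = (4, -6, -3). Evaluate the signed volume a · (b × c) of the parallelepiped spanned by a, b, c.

b × c:
i: (-5)·(-3) - 6·(-6) = 15 - (-36) = 51
j: 6·4 - 6·(-3) = 24 - (-18) = 42
k: 6·(-6) - (-5)·4 = -36 - (-20) = -16
b × c = (51, 42, -16)
a · (b × c) = (-3)·51 + (-3)·42 + (-5)·(-16) = -153 - 126 + 80 = -199

-199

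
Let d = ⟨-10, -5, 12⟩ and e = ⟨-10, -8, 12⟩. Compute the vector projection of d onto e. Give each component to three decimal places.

d · e = (-10)·(-10) + (-5)·(-8) + 12·12 = 100 + 40 + 144 = 284
|e|² = 100 + 64 + 144 = 308
proj_e d = (284/308) · (-10, -8, 12) ≈ (-9.221, -7.377, 11.065)

(-9.221, -7.377, 11.065)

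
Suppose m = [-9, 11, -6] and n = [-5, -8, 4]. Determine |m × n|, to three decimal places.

i: 11·4 - (-6)·(-8) = 44 - 48 = -4
j: (-6)·(-5) - (-9)·4 = 30 - (-36) = 66
k: (-9)·(-8) - 11·(-5) = 72 - (-55) = 127
m × n = (-4, 66, 127)
|m × n| = √((-4)² + 66² + 127²) = √20501 ≈ 143.1817

143.182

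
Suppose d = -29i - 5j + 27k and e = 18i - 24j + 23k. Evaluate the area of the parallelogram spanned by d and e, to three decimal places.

1493.752

i: (-5)·23 - 27·(-24) = -115 - (-648) = 533
j: 27·18 - (-29)·23 = 486 - (-667) = 1153
k: (-29)·(-24) - (-5)·18 = 696 - (-90) = 786
d × e = (533, 1153, 786)
|d × e| = √(533² + 1153² + 786²) = √2231294 ≈ 1493.7517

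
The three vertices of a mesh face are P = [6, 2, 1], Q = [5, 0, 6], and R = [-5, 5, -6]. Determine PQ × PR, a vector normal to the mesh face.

(-1, -62, -25)

PQ = (-1, -2, 5)
PR = (-11, 3, -7)
i: (-2)·(-7) - 5·3 = 14 - 15 = -1
j: 5·(-11) - (-1)·(-7) = -55 - 7 = -62
k: (-1)·3 - (-2)·(-11) = -3 - 22 = -25
PQ × PR = (-1, -62, -25)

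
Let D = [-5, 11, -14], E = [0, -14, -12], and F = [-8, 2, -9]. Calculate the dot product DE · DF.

220

DE = E − D = (5, -25, 2)
DF = F − D = (-3, -9, 5)
DE · DF = 5·(-3) + (-25)·(-9) + 2·5 = -15 + 225 + 10 = 220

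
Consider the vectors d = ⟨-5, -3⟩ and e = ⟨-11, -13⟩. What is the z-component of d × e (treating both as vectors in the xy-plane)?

32

(-5)·(-13) - (-3)·(-11) = 65 - 33 = 32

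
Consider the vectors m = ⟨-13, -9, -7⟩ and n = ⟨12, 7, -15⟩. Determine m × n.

(184, -279, 17)

i: (-9)·(-15) - (-7)·7 = 135 - (-49) = 184
j: (-7)·12 - (-13)·(-15) = -84 - 195 = -279
k: (-13)·7 - (-9)·12 = -91 - (-108) = 17
m × n = (184, -279, 17)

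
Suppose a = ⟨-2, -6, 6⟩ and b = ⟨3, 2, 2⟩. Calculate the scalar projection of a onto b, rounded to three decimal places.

a · b = (-2)·3 + (-6)·2 + 6·2 = -6 - 12 + 12 = -6
|b| = √(9 + 4 + 4) = √17 ≈ 4.1231
comp_b a = -6 / √17 ≈ -1.455

-1.455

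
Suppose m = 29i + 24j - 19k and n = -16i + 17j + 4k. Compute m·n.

m · n = 29·(-16) + 24·17 + (-19)·4 = -464 + 408 - 76 = -132

-132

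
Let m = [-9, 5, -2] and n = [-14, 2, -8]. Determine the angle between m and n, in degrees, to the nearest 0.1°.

m · n = (-9)·(-14) + 5·2 + (-2)·(-8) = 126 + 10 + 16 = 152
|m|² = 81 + 25 + 4 = 110,  |m| = √110 ≈ 10.488088
|n|² = 196 + 4 + 64 = 264,  |n| = √264 ≈ 16.248077
cos θ = 152 / (10.488088 · 16.248077) ≈ 0.89196
θ = arccos(0.89196) ≈ 26.9°

26.9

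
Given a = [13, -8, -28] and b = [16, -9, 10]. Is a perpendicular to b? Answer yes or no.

a · b = 13·16 + (-8)·(-9) + (-28)·10 = 208 + 72 - 280 = 0
Zero, so the vectors are orthogonal.

yes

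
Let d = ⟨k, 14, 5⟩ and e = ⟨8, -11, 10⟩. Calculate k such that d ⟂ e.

d · e = k·8 + 14·(-11) + 5·10 = -104 + 8k
Set equal to 0: 8k = 104, so k = 13.

13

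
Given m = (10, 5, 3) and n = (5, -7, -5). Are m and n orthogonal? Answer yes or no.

yes

m · n = 10·5 + 5·(-7) + 3·(-5) = 50 - 35 - 15 = 0
Zero, so the vectors are orthogonal.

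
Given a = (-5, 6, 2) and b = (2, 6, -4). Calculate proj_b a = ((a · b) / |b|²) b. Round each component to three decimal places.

(0.643, 1.929, -1.286)

a · b = (-5)·2 + 6·6 + 2·(-4) = -10 + 36 - 8 = 18
|b|² = 4 + 36 + 16 = 56
proj_b a = (18/56) · (2, 6, -4) ≈ (0.643, 1.929, -1.286)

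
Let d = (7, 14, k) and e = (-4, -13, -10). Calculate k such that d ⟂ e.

-21

d · e = 7·(-4) + 14·(-13) + k·(-10) = -210 - 10k
Set equal to 0: -10k = 210, so k = -21.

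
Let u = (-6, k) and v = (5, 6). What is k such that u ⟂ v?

u · v = (-6)·5 + k·6 = -30 + 6k
Set equal to 0: 6k = 30, so k = 5.

5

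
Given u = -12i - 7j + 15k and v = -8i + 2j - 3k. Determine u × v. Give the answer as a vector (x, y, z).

i: (-7)·(-3) - 15·2 = 21 - 30 = -9
j: 15·(-8) - (-12)·(-3) = -120 - 36 = -156
k: (-12)·2 - (-7)·(-8) = -24 - 56 = -80
u × v = (-9, -156, -80)

(-9, -156, -80)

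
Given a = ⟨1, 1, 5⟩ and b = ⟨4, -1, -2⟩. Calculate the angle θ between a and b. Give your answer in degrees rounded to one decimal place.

107.1

a · b = 1·4 + 1·(-1) + 5·(-2) = 4 - 1 - 10 = -7
|a|² = 1 + 1 + 25 = 27,  |a| = √27 ≈ 5.196152
|b|² = 16 + 1 + 4 = 21,  |b| = √21 ≈ 4.582576
cos θ = -7 / (5.196152 · 4.582576) ≈ -0.29397
θ = arccos(-0.29397) ≈ 107.1°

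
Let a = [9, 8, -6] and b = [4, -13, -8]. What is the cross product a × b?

i: 8·(-8) - (-6)·(-13) = -64 - 78 = -142
j: (-6)·4 - 9·(-8) = -24 - (-72) = 48
k: 9·(-13) - 8·4 = -117 - 32 = -149
a × b = (-142, 48, -149)

(-142, 48, -149)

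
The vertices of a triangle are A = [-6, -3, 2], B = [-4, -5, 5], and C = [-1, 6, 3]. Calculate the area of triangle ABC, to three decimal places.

21.178

AB = (2, -2, 3),  AC = (5, 9, 1)
i: (-2)·1 - 3·9 = -2 - 27 = -29
j: 3·5 - 2·1 = 15 - 2 = 13
k: 2·9 - (-2)·5 = 18 - (-10) = 28
AB × AC = (-29, 13, 28)
|AB × AC| = √1794 ≈ 42.3556
area = ½ · 42.3556 ≈ 21.178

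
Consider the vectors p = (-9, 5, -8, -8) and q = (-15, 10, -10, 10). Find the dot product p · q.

185

p · q = (-9)·(-15) + 5·10 + (-8)·(-10) + (-8)·10 = 135 + 50 + 80 - 80 = 185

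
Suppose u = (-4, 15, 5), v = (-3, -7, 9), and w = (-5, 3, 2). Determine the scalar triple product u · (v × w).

-641

v × w:
i: (-7)·2 - 9·3 = -14 - 27 = -41
j: 9·(-5) - (-3)·2 = -45 - (-6) = -39
k: (-3)·3 - (-7)·(-5) = -9 - 35 = -44
v × w = (-41, -39, -44)
u · (v × w) = (-4)·(-41) + 15·(-39) + 5·(-44) = 164 - 585 - 220 = -641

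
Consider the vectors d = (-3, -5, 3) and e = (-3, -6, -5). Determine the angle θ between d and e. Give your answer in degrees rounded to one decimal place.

d · e = (-3)·(-3) + (-5)·(-6) + 3·(-5) = 9 + 30 - 15 = 24
|d|² = 9 + 25 + 9 = 43,  |d| = √43 ≈ 6.557439
|e|² = 9 + 36 + 25 = 70,  |e| = √70 ≈ 8.366600
cos θ = 24 / (6.557439 · 8.366600) ≈ 0.43745
θ = arccos(0.43745) ≈ 64.1°

64.1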